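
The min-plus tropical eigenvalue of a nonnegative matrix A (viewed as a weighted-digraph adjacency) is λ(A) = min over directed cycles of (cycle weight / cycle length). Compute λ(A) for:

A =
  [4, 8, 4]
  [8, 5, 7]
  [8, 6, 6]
λ(A) = 4

Enumerate directed cycles and compute their means (weight / length). Sample:
  cycle 0 → 0: weight = 4, length = 1, mean = 4/1 ≈ 4.000
  cycle 1 → 1: weight = 5, length = 1, mean = 5/1 ≈ 5.000
  cycle 2 → 2: weight = 6, length = 1, mean = 6/1 ≈ 6.000
  cycle 0 → 1 → 0: weight = 16, length = 2, mean = 16/2 ≈ 8.000
  cycle 0 → 2 → 0: weight = 12, length = 2, mean = 12/2 ≈ 6.000
  cycle 1 → 0 → 1: weight = 16, length = 2, mean = 16/2 ≈ 8.000
Minimum mean = 4.000, attained e.g. along the cycle 0 → 0 with weight 4 and length 1. So λ(A) = 4/1 = 4.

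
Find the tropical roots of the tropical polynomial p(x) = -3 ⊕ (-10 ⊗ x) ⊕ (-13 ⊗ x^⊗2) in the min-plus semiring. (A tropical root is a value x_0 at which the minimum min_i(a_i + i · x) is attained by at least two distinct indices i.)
Roots: {3, 7}

Each tropical root is a break point of the lower envelope of the lines y = a_i + i · x (there are 3 lines, with slopes 0, 1, ..., 2). Only the lines that attain the minimum somewhere contribute to roots; other lines are dominated. Here the surviving (envelope) indices are i = 2, i = 1, i = 0.
Intersections between consecutive envelope lines give the roots: for adjacent envelope indices i < j the intersection is x = (a_i − a_j) / (j − i). Reading off the sorted break points: {3, 7}.
Verification: at each break x_0, at least two indices attain the minimum of min_i(a_i + i · x_0).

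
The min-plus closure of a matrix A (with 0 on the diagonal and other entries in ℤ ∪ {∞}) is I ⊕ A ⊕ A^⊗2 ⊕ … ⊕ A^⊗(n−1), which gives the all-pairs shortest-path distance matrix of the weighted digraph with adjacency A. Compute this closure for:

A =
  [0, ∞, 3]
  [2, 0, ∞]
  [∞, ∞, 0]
Closure =
  [0, ∞, 3]
  [2, 0, 5]
  [∞, ∞, 0]

This is the Floyd-Warshall all-pairs shortest-path computation. For each intermediate vertex k = 0, 1, …, 2, update dist[i][j] ← min(dist[i][j], dist[i][k] + dist[k][j]). The final matrix gives, for each (i, j), the minimum total weight of any directed path from i to j (possibly empty when i = j).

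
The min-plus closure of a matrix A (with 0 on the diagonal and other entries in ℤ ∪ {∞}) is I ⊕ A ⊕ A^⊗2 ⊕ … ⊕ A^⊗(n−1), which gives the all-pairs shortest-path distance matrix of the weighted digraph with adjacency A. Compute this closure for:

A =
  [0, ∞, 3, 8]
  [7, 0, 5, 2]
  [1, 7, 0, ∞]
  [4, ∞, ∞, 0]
Closure =
  [0, 10, 3, 8]
  [6, 0, 5, 2]
  [1, 7, 0, 9]
  [4, 14, 7, 0]

This is the Floyd-Warshall all-pairs shortest-path computation. For each intermediate vertex k = 0, 1, …, 3, update dist[i][j] ← min(dist[i][j], dist[i][k] + dist[k][j]). The final matrix gives, for each (i, j), the minimum total weight of any directed path from i to j (possibly empty when i = j).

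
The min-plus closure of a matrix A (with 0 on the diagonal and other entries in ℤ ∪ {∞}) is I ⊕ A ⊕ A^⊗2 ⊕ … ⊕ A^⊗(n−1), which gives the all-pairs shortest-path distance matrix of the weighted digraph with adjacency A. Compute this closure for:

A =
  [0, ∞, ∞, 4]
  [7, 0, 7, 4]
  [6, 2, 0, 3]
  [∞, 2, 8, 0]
Closure =
  [0, 6, 12, 4]
  [7, 0, 7, 4]
  [6, 2, 0, 3]
  [9, 2, 8, 0]

This is the Floyd-Warshall all-pairs shortest-path computation. For each intermediate vertex k = 0, 1, …, 3, update dist[i][j] ← min(dist[i][j], dist[i][k] + dist[k][j]). The final matrix gives, for each (i, j), the minimum total weight of any directed path from i to j (possibly empty when i = j).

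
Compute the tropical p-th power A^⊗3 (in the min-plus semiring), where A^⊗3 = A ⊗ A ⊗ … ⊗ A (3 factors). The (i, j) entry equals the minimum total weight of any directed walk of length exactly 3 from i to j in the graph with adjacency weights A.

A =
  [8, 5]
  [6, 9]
A^⊗3 =
  [19, 16]
  [17, 19]

Each entry (A^⊗3)_ij equals the minimum over all length-3 walks i = v_0 → v_1 → … → v_3 = j of Σ_t A[v_t][v_{t+1}]. For example, for (i, j) = (0, 1) we minimise over 4 possible intermediate vertex sequences; the minimum is 16, attained along the walk 0 → 1 → 0 → 1.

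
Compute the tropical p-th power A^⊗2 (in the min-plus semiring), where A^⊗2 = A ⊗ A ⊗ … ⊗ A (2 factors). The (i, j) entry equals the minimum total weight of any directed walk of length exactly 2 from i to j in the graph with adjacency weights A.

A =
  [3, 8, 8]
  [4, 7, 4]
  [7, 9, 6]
A^⊗2 =
  [6, 11, 11]
  [7, 12, 10]
  [10, 15, 12]

Each entry (A^⊗2)_ij equals the minimum over all length-2 walks i = v_0 → v_1 → … → v_2 = j of Σ_t A[v_t][v_{t+1}]. For example, for (i, j) = (0, 2) we minimise over 3 possible intermediate vertex sequences; the minimum is 11, attained along the walk 0 → 0 → 2.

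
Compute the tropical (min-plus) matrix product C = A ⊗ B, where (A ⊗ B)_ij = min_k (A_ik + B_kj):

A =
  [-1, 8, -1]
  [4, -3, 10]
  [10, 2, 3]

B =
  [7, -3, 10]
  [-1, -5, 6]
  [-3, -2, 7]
A ⊗ B =
  [-4, -4, 6]
  [-4, -8, 3]
  [0, -3, 8]

Apply the min-plus product entry-by-entry:
  C[0][0] = min over k of (A[0][0] + B[0][0] = -1 + 7 = 6, A[0][1] + B[1][0] = 8 + -1 = 7, A[0][2] + B[2][0] = -1 + -3 = -4) = -4 (attained at k = 2)
  C[0][1] = min over k of (A[0][0] + B[0][1] = -1 + -3 = -4, A[0][1] + B[1][1] = 8 + -5 = 3, A[0][2] + B[2][1] = -1 + -2 = -3) = -4 (attained at k = 0)
  C[0][2] = min over k of (A[0][0] + B[0][2] = -1 + 10 = 9, A[0][1] + B[1][2] = 8 + 6 = 14, A[0][2] + B[2][2] = -1 + 7 = 6) = 6 (attained at k = 2)
  C[1][0] = min over k of (A[1][0] + B[0][0] = 4 + 7 = 11, A[1][1] + B[1][0] = -3 + -1 = -4, A[1][2] + B[2][0] = 10 + -3 = 7) = -4 (attained at k = 1)
  C[1][1] = min over k of (A[1][0] + B[0][1] = 4 + -3 = 1, A[1][1] + B[1][1] = -3 + -5 = -8, A[1][2] + B[2][1] = 10 + -2 = 8) = -8 (attained at k = 1)
  C[1][2] = min over k of (A[1][0] + B[0][2] = 4 + 10 = 14, A[1][1] + B[1][2] = -3 + 6 = 3, A[1][2] + B[2][2] = 10 + 7 = 17) = 3 (attained at k = 1)
  C[2][0] = min over k of (A[2][0] + B[0][0] = 10 + 7 = 17, A[2][1] + B[1][0] = 2 + -1 = 1, A[2][2] + B[2][0] = 3 + -3 = 0) = 0 (attained at k = 2)
  C[2][1] = min over k of (A[2][0] + B[0][1] = 10 + -3 = 7, A[2][1] + B[1][1] = 2 + -5 = -3, A[2][2] + B[2][1] = 3 + -2 = 1) = -3 (attained at k = 1)
  C[2][2] = min over k of (A[2][0] + B[0][2] = 10 + 10 = 20, A[2][1] + B[1][2] = 2 + 6 = 8, A[2][2] + B[2][2] = 3 + 7 = 10) = 8 (attained at k = 1)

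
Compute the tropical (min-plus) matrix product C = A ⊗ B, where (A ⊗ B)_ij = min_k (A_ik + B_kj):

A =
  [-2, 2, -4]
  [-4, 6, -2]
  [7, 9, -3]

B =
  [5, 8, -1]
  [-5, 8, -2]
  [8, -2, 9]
A ⊗ B =
  [-3, -6, -3]
  [1, -4, -5]
  [4, -5, 6]

Apply the min-plus product entry-by-entry:
  C[0][0] = min over k of (A[0][0] + B[0][0] = -2 + 5 = 3, A[0][1] + B[1][0] = 2 + -5 = -3, A[0][2] + B[2][0] = -4 + 8 = 4) = -3 (attained at k = 1)
  C[0][1] = min over k of (A[0][0] + B[0][1] = -2 + 8 = 6, A[0][1] + B[1][1] = 2 + 8 = 10, A[0][2] + B[2][1] = -4 + -2 = -6) = -6 (attained at k = 2)
  C[0][2] = min over k of (A[0][0] + B[0][2] = -2 + -1 = -3, A[0][1] + B[1][2] = 2 + -2 = 0, A[0][2] + B[2][2] = -4 + 9 = 5) = -3 (attained at k = 0)
  C[1][0] = min over k of (A[1][0] + B[0][0] = -4 + 5 = 1, A[1][1] + B[1][0] = 6 + -5 = 1, A[1][2] + B[2][0] = -2 + 8 = 6) = 1 (attained at k = 0)
  C[1][1] = min over k of (A[1][0] + B[0][1] = -4 + 8 = 4, A[1][1] + B[1][1] = 6 + 8 = 14, A[1][2] + B[2][1] = -2 + -2 = -4) = -4 (attained at k = 2)
  C[1][2] = min over k of (A[1][0] + B[0][2] = -4 + -1 = -5, A[1][1] + B[1][2] = 6 + -2 = 4, A[1][2] + B[2][2] = -2 + 9 = 7) = -5 (attained at k = 0)
  C[2][0] = min over k of (A[2][0] + B[0][0] = 7 + 5 = 12, A[2][1] + B[1][0] = 9 + -5 = 4, A[2][2] + B[2][0] = -3 + 8 = 5) = 4 (attained at k = 1)
  C[2][1] = min over k of (A[2][0] + B[0][1] = 7 + 8 = 15, A[2][1] + B[1][1] = 9 + 8 = 17, A[2][2] + B[2][1] = -3 + -2 = -5) = -5 (attained at k = 2)
  C[2][2] = min over k of (A[2][0] + B[0][2] = 7 + -1 = 6, A[2][1] + B[1][2] = 9 + -2 = 7, A[2][2] + B[2][2] = -3 + 9 = 6) = 6 (attained at k = 0)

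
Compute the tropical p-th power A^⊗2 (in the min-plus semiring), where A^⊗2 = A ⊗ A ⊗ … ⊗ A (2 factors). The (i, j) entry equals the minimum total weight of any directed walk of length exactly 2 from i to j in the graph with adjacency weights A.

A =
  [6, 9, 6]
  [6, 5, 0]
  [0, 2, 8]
A^⊗2 =
  [6, 8, 9]
  [0, 2, 5]
  [6, 7, 2]

Each entry (A^⊗2)_ij equals the minimum over all length-2 walks i = v_0 → v_1 → … → v_2 = j of Σ_t A[v_t][v_{t+1}]. For example, for (i, j) = (0, 2) we minimise over 3 possible intermediate vertex sequences; the minimum is 9, attained along the walk 0 → 1 → 2.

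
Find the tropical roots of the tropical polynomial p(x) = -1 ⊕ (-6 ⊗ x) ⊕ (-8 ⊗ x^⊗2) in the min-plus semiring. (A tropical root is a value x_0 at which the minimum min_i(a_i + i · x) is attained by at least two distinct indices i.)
Roots: {2, 5}

Each tropical root is a break point of the lower envelope of the lines y = a_i + i · x (there are 3 lines, with slopes 0, 1, ..., 2). Only the lines that attain the minimum somewhere contribute to roots; other lines are dominated. Here the surviving (envelope) indices are i = 2, i = 1, i = 0.
Intersections between consecutive envelope lines give the roots: for adjacent envelope indices i < j the intersection is x = (a_i − a_j) / (j − i). Reading off the sorted break points: {2, 5}.
Verification: at each break x_0, at least two indices attain the minimum of min_i(a_i + i · x_0).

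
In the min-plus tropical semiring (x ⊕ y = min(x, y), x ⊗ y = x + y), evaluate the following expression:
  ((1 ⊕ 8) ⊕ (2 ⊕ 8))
((1 ⊕ 8) ⊕ (2 ⊕ 8)) = 1

Expand innermost to outermost. Recall ⊕ takes the minimum of its arguments and ⊗ takes their sum. Working out the expression ((1 ⊕ 8) ⊕ (2 ⊕ 8)) gives 1.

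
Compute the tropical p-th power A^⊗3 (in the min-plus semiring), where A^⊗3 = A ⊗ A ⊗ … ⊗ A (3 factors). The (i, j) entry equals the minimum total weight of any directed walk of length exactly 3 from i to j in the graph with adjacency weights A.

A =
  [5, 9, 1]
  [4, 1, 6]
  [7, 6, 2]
A^⊗3 =
  [10, 8, 5]
  [6, 3, 6]
  [11, 8, 6]

Each entry (A^⊗3)_ij equals the minimum over all length-3 walks i = v_0 → v_1 → … → v_3 = j of Σ_t A[v_t][v_{t+1}]. For example, for (i, j) = (0, 2) we minimise over 9 possible intermediate vertex sequences; the minimum is 5, attained along the walk 0 → 2 → 2 → 2.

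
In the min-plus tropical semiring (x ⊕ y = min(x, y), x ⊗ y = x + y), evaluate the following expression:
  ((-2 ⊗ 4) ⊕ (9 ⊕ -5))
((-2 ⊗ 4) ⊕ (9 ⊕ -5)) = -5

Expand innermost to outermost. Recall ⊕ takes the minimum of its arguments and ⊗ takes their sum. Working out the expression ((-2 ⊗ 4) ⊕ (9 ⊕ -5)) gives -5.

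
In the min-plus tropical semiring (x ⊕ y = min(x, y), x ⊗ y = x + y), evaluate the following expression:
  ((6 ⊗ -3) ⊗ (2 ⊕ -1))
((6 ⊗ -3) ⊗ (2 ⊕ -1)) = 2

Expand innermost to outermost. Recall ⊕ takes the minimum of its arguments and ⊗ takes their sum. Working out the expression ((6 ⊗ -3) ⊗ (2 ⊕ -1)) gives 2.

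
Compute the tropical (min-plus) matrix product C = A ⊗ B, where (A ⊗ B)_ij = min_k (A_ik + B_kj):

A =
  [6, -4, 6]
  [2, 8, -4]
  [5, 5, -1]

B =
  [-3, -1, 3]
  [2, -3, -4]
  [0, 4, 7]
A ⊗ B =
  [-2, -7, -8]
  [-4, 0, 3]
  [-1, 2, 1]

Apply the min-plus product entry-by-entry:
  C[0][0] = min over k of (A[0][0] + B[0][0] = 6 + -3 = 3, A[0][1] + B[1][0] = -4 + 2 = -2, A[0][2] + B[2][0] = 6 + 0 = 6) = -2 (attained at k = 1)
  C[0][1] = min over k of (A[0][0] + B[0][1] = 6 + -1 = 5, A[0][1] + B[1][1] = -4 + -3 = -7, A[0][2] + B[2][1] = 6 + 4 = 10) = -7 (attained at k = 1)
  C[0][2] = min over k of (A[0][0] + B[0][2] = 6 + 3 = 9, A[0][1] + B[1][2] = -4 + -4 = -8, A[0][2] + B[2][2] = 6 + 7 = 13) = -8 (attained at k = 1)
  C[1][0] = min over k of (A[1][0] + B[0][0] = 2 + -3 = -1, A[1][1] + B[1][0] = 8 + 2 = 10, A[1][2] + B[2][0] = -4 + 0 = -4) = -4 (attained at k = 2)
  C[1][1] = min over k of (A[1][0] + B[0][1] = 2 + -1 = 1, A[1][1] + B[1][1] = 8 + -3 = 5, A[1][2] + B[2][1] = -4 + 4 = 0) = 0 (attained at k = 2)
  C[1][2] = min over k of (A[1][0] + B[0][2] = 2 + 3 = 5, A[1][1] + B[1][2] = 8 + -4 = 4, A[1][2] + B[2][2] = -4 + 7 = 3) = 3 (attained at k = 2)
  C[2][0] = min over k of (A[2][0] + B[0][0] = 5 + -3 = 2, A[2][1] + B[1][0] = 5 + 2 = 7, A[2][2] + B[2][0] = -1 + 0 = -1) = -1 (attained at k = 2)
  C[2][1] = min over k of (A[2][0] + B[0][1] = 5 + -1 = 4, A[2][1] + B[1][1] = 5 + -3 = 2, A[2][2] + B[2][1] = -1 + 4 = 3) = 2 (attained at k = 1)
  C[2][2] = min over k of (A[2][0] + B[0][2] = 5 + 3 = 8, A[2][1] + B[1][2] = 5 + -4 = 1, A[2][2] + B[2][2] = -1 + 7 = 6) = 1 (attained at k = 1)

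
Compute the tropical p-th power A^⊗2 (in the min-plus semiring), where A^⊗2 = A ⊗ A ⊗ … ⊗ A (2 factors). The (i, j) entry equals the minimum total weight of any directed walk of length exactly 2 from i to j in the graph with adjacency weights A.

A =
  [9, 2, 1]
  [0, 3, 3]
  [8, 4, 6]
A^⊗2 =
  [2, 5, 5]
  [3, 2, 1]
  [4, 7, 7]

Each entry (A^⊗2)_ij equals the minimum over all length-2 walks i = v_0 → v_1 → … → v_2 = j of Σ_t A[v_t][v_{t+1}]. For example, for (i, j) = (0, 2) we minimise over 3 possible intermediate vertex sequences; the minimum is 5, attained along the walk 0 → 1 → 2.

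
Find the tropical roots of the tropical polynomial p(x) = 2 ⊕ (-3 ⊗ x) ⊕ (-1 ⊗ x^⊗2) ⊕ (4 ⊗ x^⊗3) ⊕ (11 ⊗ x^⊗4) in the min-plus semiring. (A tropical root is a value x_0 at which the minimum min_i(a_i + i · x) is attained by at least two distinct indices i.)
Roots: {-7, -5, -2, 5}

Each tropical root is a break point of the lower envelope of the lines y = a_i + i · x (there are 5 lines, with slopes 0, 1, ..., 4). Only the lines that attain the minimum somewhere contribute to roots; other lines are dominated. Here the surviving (envelope) indices are i = 4, i = 3, i = 2, i = 1, i = 0.
Intersections between consecutive envelope lines give the roots: for adjacent envelope indices i < j the intersection is x = (a_i − a_j) / (j − i). Reading off the sorted break points: {-7, -5, -2, 5}.
Verification: at each break x_0, at least two indices attain the minimum of min_i(a_i + i · x_0).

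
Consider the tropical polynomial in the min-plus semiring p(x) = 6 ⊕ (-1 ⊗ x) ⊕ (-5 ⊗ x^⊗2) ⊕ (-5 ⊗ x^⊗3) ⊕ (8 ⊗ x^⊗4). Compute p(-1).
p(-1) = -8

A tropical monomial a ⊗ x^⊗i evaluates to a + i · x. Evaluating each term at x = -1:
  Term 0 contributes 6 + 0 · -1 = 6
  Term 1 contributes -1 + 1 · -1 = -2
  Term 2 contributes -5 + 2 · -1 = -7
  Term 3 contributes -5 + 3 · -1 = -8
  Term 4 contributes 8 + 4 · -1 = 4
p(-1) = ⊕ of these = min[6, -2, -7, -8, 4] = -8.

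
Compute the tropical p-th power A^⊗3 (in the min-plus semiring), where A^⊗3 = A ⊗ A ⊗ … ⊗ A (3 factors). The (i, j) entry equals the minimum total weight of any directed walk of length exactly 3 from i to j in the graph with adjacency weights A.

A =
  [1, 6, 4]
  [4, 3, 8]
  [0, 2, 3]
A^⊗3 =
  [3, 7, 6]
  [6, 9, 9]
  [2, 6, 5]

Each entry (A^⊗3)_ij equals the minimum over all length-3 walks i = v_0 → v_1 → … → v_3 = j of Σ_t A[v_t][v_{t+1}]. For example, for (i, j) = (0, 2) we minimise over 9 possible intermediate vertex sequences; the minimum is 6, attained along the walk 0 → 0 → 0 → 2.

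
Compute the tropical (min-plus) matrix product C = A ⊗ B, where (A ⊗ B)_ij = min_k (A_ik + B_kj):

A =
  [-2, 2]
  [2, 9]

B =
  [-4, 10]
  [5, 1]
A ⊗ B =
  [-6, 3]
  [-2, 10]

Apply the min-plus product entry-by-entry:
  C[0][0] = min over k of (A[0][0] + B[0][0] = -2 + -4 = -6, A[0][1] + B[1][0] = 2 + 5 = 7) = -6 (attained at k = 0)
  C[0][1] = min over k of (A[0][0] + B[0][1] = -2 + 10 = 8, A[0][1] + B[1][1] = 2 + 1 = 3) = 3 (attained at k = 1)
  C[1][0] = min over k of (A[1][0] + B[0][0] = 2 + -4 = -2, A[1][1] + B[1][0] = 9 + 5 = 14) = -2 (attained at k = 0)
  C[1][1] = min over k of (A[1][0] + B[0][1] = 2 + 10 = 12, A[1][1] + B[1][1] = 9 + 1 = 10) = 10 (attained at k = 1)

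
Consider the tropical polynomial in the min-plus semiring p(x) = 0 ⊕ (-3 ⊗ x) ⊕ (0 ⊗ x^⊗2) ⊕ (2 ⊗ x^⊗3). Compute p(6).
p(6) = 0

A tropical monomial a ⊗ x^⊗i evaluates to a + i · x. Evaluating each term at x = 6:
  Term 0 contributes 0 + 0 · 6 = 0
  Term 1 contributes -3 + 1 · 6 = 3
  Term 2 contributes 0 + 2 · 6 = 12
  Term 3 contributes 2 + 3 · 6 = 20
p(6) = ⊕ of these = min[0, 3, 12, 20] = 0.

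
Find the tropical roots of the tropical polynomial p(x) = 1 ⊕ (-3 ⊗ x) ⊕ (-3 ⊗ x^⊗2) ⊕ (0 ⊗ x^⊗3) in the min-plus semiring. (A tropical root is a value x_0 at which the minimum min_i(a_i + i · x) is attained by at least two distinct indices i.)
Roots: {-3, 0, 4}

Each tropical root is a break point of the lower envelope of the lines y = a_i + i · x (there are 4 lines, with slopes 0, 1, ..., 3). Only the lines that attain the minimum somewhere contribute to roots; other lines are dominated. Here the surviving (envelope) indices are i = 3, i = 2, i = 1, i = 0.
Intersections between consecutive envelope lines give the roots: for adjacent envelope indices i < j the intersection is x = (a_i − a_j) / (j − i). Reading off the sorted break points: {-3, 0, 4}.
Verification: at each break x_0, at least two indices attain the minimum of min_i(a_i + i · x_0).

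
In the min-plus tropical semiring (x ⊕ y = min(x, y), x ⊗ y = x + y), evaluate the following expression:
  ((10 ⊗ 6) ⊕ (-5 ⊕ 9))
((10 ⊗ 6) ⊕ (-5 ⊕ 9)) = -5

Expand innermost to outermost. Recall ⊕ takes the minimum of its arguments and ⊗ takes their sum. Working out the expression ((10 ⊗ 6) ⊕ (-5 ⊕ 9)) gives -5.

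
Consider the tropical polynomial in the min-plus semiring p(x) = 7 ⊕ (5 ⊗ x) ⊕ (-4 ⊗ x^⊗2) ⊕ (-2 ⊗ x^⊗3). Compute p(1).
p(1) = -2

A tropical monomial a ⊗ x^⊗i evaluates to a + i · x. Evaluating each term at x = 1:
  Term 0 contributes 7 + 0 · 1 = 7
  Term 1 contributes 5 + 1 · 1 = 6
  Term 2 contributes -4 + 2 · 1 = -2
  Term 3 contributes -2 + 3 · 1 = 1
p(1) = ⊕ of these = min[7, 6, -2, 1] = -2.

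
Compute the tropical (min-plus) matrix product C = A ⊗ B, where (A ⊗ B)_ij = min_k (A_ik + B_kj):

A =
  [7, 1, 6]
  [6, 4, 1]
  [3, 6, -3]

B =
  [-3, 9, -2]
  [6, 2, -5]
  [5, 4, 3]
A ⊗ B =
  [4, 3, -4]
  [3, 5, -1]
  [0, 1, 0]

Apply the min-plus product entry-by-entry:
  C[0][0] = min over k of (A[0][0] + B[0][0] = 7 + -3 = 4, A[0][1] + B[1][0] = 1 + 6 = 7, A[0][2] + B[2][0] = 6 + 5 = 11) = 4 (attained at k = 0)
  C[0][1] = min over k of (A[0][0] + B[0][1] = 7 + 9 = 16, A[0][1] + B[1][1] = 1 + 2 = 3, A[0][2] + B[2][1] = 6 + 4 = 10) = 3 (attained at k = 1)
  C[0][2] = min over k of (A[0][0] + B[0][2] = 7 + -2 = 5, A[0][1] + B[1][2] = 1 + -5 = -4, A[0][2] + B[2][2] = 6 + 3 = 9) = -4 (attained at k = 1)
  C[1][0] = min over k of (A[1][0] + B[0][0] = 6 + -3 = 3, A[1][1] + B[1][0] = 4 + 6 = 10, A[1][2] + B[2][0] = 1 + 5 = 6) = 3 (attained at k = 0)
  C[1][1] = min over k of (A[1][0] + B[0][1] = 6 + 9 = 15, A[1][1] + B[1][1] = 4 + 2 = 6, A[1][2] + B[2][1] = 1 + 4 = 5) = 5 (attained at k = 2)
  C[1][2] = min over k of (A[1][0] + B[0][2] = 6 + -2 = 4, A[1][1] + B[1][2] = 4 + -5 = -1, A[1][2] + B[2][2] = 1 + 3 = 4) = -1 (attained at k = 1)
  C[2][0] = min over k of (A[2][0] + B[0][0] = 3 + -3 = 0, A[2][1] + B[1][0] = 6 + 6 = 12, A[2][2] + B[2][0] = -3 + 5 = 2) = 0 (attained at k = 0)
  C[2][1] = min over k of (A[2][0] + B[0][1] = 3 + 9 = 12, A[2][1] + B[1][1] = 6 + 2 = 8, A[2][2] + B[2][1] = -3 + 4 = 1) = 1 (attained at k = 2)
  C[2][2] = min over k of (A[2][0] + B[0][2] = 3 + -2 = 1, A[2][1] + B[1][2] = 6 + -5 = 1, A[2][2] + B[2][2] = -3 + 3 = 0) = 0 (attained at k = 2)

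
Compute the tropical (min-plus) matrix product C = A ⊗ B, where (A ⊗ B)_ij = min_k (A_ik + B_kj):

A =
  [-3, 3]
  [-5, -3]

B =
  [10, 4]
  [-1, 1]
A ⊗ B =
  [2, 1]
  [-4, -2]

Apply the min-plus product entry-by-entry:
  C[0][0] = min over k of (A[0][0] + B[0][0] = -3 + 10 = 7, A[0][1] + B[1][0] = 3 + -1 = 2) = 2 (attained at k = 1)
  C[0][1] = min over k of (A[0][0] + B[0][1] = -3 + 4 = 1, A[0][1] + B[1][1] = 3 + 1 = 4) = 1 (attained at k = 0)
  C[1][0] = min over k of (A[1][0] + B[0][0] = -5 + 10 = 5, A[1][1] + B[1][0] = -3 + -1 = -4) = -4 (attained at k = 1)
  C[1][1] = min over k of (A[1][0] + B[0][1] = -5 + 4 = -1, A[1][1] + B[1][1] = -3 + 1 = -2) = -2 (attained at k = 1)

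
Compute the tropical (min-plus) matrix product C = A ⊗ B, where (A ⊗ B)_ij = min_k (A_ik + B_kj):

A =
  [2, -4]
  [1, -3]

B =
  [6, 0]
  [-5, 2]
A ⊗ B =
  [-9, -2]
  [-8, -1]

Apply the min-plus product entry-by-entry:
  C[0][0] = min over k of (A[0][0] + B[0][0] = 2 + 6 = 8, A[0][1] + B[1][0] = -4 + -5 = -9) = -9 (attained at k = 1)
  C[0][1] = min over k of (A[0][0] + B[0][1] = 2 + 0 = 2, A[0][1] + B[1][1] = -4 + 2 = -2) = -2 (attained at k = 1)
  C[1][0] = min over k of (A[1][0] + B[0][0] = 1 + 6 = 7, A[1][1] + B[1][0] = -3 + -5 = -8) = -8 (attained at k = 1)
  C[1][1] = min over k of (A[1][0] + B[0][1] = 1 + 0 = 1, A[1][1] + B[1][1] = -3 + 2 = -1) = -1 (attained at k = 1)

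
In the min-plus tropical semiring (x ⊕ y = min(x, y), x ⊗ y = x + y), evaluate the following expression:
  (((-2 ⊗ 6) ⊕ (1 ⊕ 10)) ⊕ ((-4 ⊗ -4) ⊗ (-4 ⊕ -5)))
(((-2 ⊗ 6) ⊕ (1 ⊕ 10)) ⊕ ((-4 ⊗ -4) ⊗ (-4 ⊕ -5))) = -13

Expand innermost to outermost. Recall ⊕ takes the minimum of its arguments and ⊗ takes their sum. Working out the expression (((-2 ⊗ 6) ⊕ (1 ⊕ 10)) ⊕ ((-4 ⊗ -4) ⊗ (-4 ⊕ -5))) gives -13.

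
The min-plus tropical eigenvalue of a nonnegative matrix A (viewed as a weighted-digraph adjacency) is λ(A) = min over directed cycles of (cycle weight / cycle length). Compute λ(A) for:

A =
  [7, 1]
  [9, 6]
λ(A) = 5

Enumerate directed cycles and compute their means (weight / length). Sample:
  cycle 0 → 0: weight = 7, length = 1, mean = 7/1 ≈ 7.000
  cycle 1 → 1: weight = 6, length = 1, mean = 6/1 ≈ 6.000
  cycle 0 → 1 → 0: weight = 10, length = 2, mean = 10/2 ≈ 5.000
  cycle 1 → 0 → 1: weight = 10, length = 2, mean = 10/2 ≈ 5.000
Minimum mean = 5.000, attained e.g. along the cycle 0 → 1 → 0 with weight 10 and length 2. So λ(A) = 10/2 = 5.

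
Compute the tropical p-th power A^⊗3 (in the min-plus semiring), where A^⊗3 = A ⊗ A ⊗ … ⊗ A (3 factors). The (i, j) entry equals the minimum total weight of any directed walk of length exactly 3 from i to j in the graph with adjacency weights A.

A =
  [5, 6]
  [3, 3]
A^⊗3 =
  [12, 12]
  [9, 9]

Each entry (A^⊗3)_ij equals the minimum over all length-3 walks i = v_0 → v_1 → … → v_3 = j of Σ_t A[v_t][v_{t+1}]. For example, for (i, j) = (0, 1) we minimise over 4 possible intermediate vertex sequences; the minimum is 12, attained along the walk 0 → 1 → 1 → 1.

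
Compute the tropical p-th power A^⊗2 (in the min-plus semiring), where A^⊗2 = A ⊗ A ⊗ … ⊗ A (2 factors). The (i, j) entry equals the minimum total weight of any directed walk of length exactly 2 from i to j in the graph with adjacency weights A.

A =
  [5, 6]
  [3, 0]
A^⊗2 =
  [9, 6]
  [3, 0]

Each entry (A^⊗2)_ij equals the minimum over all length-2 walks i = v_0 → v_1 → … → v_2 = j of Σ_t A[v_t][v_{t+1}]. For example, for (i, j) = (0, 1) we minimise over 2 possible intermediate vertex sequences; the minimum is 6, attained along the walk 0 → 1 → 1.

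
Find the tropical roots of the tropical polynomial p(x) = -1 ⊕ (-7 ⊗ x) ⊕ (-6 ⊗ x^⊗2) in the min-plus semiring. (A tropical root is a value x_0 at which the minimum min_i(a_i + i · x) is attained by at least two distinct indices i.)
Roots: {-1, 6}

Each tropical root is a break point of the lower envelope of the lines y = a_i + i · x (there are 3 lines, with slopes 0, 1, ..., 2). Only the lines that attain the minimum somewhere contribute to roots; other lines are dominated. Here the surviving (envelope) indices are i = 2, i = 1, i = 0.
Intersections between consecutive envelope lines give the roots: for adjacent envelope indices i < j the intersection is x = (a_i − a_j) / (j − i). Reading off the sorted break points: {-1, 6}.
Verification: at each break x_0, at least two indices attain the minimum of min_i(a_i + i · x_0).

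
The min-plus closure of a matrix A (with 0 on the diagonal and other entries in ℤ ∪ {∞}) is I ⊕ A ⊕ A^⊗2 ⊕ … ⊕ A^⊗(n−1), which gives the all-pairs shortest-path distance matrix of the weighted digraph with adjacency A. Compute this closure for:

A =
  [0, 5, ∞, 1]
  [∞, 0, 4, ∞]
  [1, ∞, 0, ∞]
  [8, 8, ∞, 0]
Closure =
  [0, 5, 9, 1]
  [5, 0, 4, 6]
  [1, 6, 0, 2]
  [8, 8, 12, 0]

This is the Floyd-Warshall all-pairs shortest-path computation. For each intermediate vertex k = 0, 1, …, 3, update dist[i][j] ← min(dist[i][j], dist[i][k] + dist[k][j]). The final matrix gives, for each (i, j), the minimum total weight of any directed path from i to j (possibly empty when i = j).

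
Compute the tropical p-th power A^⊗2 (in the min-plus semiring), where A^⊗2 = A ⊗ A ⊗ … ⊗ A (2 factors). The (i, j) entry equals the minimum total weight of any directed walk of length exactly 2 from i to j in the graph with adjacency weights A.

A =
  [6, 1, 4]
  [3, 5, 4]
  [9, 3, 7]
A^⊗2 =
  [4, 6, 5]
  [8, 4, 7]
  [6, 8, 7]

Each entry (A^⊗2)_ij equals the minimum over all length-2 walks i = v_0 → v_1 → … → v_2 = j of Σ_t A[v_t][v_{t+1}]. For example, for (i, j) = (0, 2) we minimise over 3 possible intermediate vertex sequences; the minimum is 5, attained along the walk 0 → 1 → 2.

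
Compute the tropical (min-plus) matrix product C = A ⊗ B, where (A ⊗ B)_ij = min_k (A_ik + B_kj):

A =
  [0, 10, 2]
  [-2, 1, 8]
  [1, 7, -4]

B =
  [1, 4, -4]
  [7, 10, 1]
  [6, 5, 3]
A ⊗ B =
  [1, 4, -4]
  [-1, 2, -6]
  [2, 1, -3]

Apply the min-plus product entry-by-entry:
  C[0][0] = min over k of (A[0][0] + B[0][0] = 0 + 1 = 1, A[0][1] + B[1][0] = 10 + 7 = 17, A[0][2] + B[2][0] = 2 + 6 = 8) = 1 (attained at k = 0)
  C[0][1] = min over k of (A[0][0] + B[0][1] = 0 + 4 = 4, A[0][1] + B[1][1] = 10 + 10 = 20, A[0][2] + B[2][1] = 2 + 5 = 7) = 4 (attained at k = 0)
  C[0][2] = min over k of (A[0][0] + B[0][2] = 0 + -4 = -4, A[0][1] + B[1][2] = 10 + 1 = 11, A[0][2] + B[2][2] = 2 + 3 = 5) = -4 (attained at k = 0)
  C[1][0] = min over k of (A[1][0] + B[0][0] = -2 + 1 = -1, A[1][1] + B[1][0] = 1 + 7 = 8, A[1][2] + B[2][0] = 8 + 6 = 14) = -1 (attained at k = 0)
  C[1][1] = min over k of (A[1][0] + B[0][1] = -2 + 4 = 2, A[1][1] + B[1][1] = 1 + 10 = 11, A[1][2] + B[2][1] = 8 + 5 = 13) = 2 (attained at k = 0)
  C[1][2] = min over k of (A[1][0] + B[0][2] = -2 + -4 = -6, A[1][1] + B[1][2] = 1 + 1 = 2, A[1][2] + B[2][2] = 8 + 3 = 11) = -6 (attained at k = 0)
  C[2][0] = min over k of (A[2][0] + B[0][0] = 1 + 1 = 2, A[2][1] + B[1][0] = 7 + 7 = 14, A[2][2] + B[2][0] = -4 + 6 = 2) = 2 (attained at k = 0)
  C[2][1] = min over k of (A[2][0] + B[0][1] = 1 + 4 = 5, A[2][1] + B[1][1] = 7 + 10 = 17, A[2][2] + B[2][1] = -4 + 5 = 1) = 1 (attained at k = 2)
  C[2][2] = min over k of (A[2][0] + B[0][2] = 1 + -4 = -3, A[2][1] + B[1][2] = 7 + 1 = 8, A[2][2] + B[2][2] = -4 + 3 = -1) = -3 (attained at k = 0)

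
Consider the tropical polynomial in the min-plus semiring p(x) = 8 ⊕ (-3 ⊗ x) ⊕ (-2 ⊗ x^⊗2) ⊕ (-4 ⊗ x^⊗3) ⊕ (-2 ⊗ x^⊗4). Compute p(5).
p(5) = 2

A tropical monomial a ⊗ x^⊗i evaluates to a + i · x. Evaluating each term at x = 5:
  Term 0 contributes 8 + 0 · 5 = 8
  Term 1 contributes -3 + 1 · 5 = 2
  Term 2 contributes -2 + 2 · 5 = 8
  Term 3 contributes -4 + 3 · 5 = 11
  Term 4 contributes -2 + 4 · 5 = 18
p(5) = ⊕ of these = min[8, 2, 8, 11, 18] = 2.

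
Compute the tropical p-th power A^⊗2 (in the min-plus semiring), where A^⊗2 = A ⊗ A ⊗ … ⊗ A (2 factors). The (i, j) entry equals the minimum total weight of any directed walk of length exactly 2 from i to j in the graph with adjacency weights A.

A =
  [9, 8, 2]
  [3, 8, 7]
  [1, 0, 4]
A^⊗2 =
  [3, 2, 6]
  [8, 7, 5]
  [3, 4, 3]

Each entry (A^⊗2)_ij equals the minimum over all length-2 walks i = v_0 → v_1 → … → v_2 = j of Σ_t A[v_t][v_{t+1}]. For example, for (i, j) = (0, 2) we minimise over 3 possible intermediate vertex sequences; the minimum is 6, attained along the walk 0 → 2 → 2.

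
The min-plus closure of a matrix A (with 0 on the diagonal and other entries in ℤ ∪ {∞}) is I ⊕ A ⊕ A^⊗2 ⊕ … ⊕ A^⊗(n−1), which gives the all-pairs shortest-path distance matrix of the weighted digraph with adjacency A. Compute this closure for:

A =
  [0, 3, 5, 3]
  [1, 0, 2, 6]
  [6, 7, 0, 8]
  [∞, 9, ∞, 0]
Closure =
  [0, 3, 5, 3]
  [1, 0, 2, 4]
  [6, 7, 0, 8]
  [10, 9, 11, 0]

This is the Floyd-Warshall all-pairs shortest-path computation. For each intermediate vertex k = 0, 1, …, 3, update dist[i][j] ← min(dist[i][j], dist[i][k] + dist[k][j]). The final matrix gives, for each (i, j), the minimum total weight of any directed path from i to j (possibly empty when i = j).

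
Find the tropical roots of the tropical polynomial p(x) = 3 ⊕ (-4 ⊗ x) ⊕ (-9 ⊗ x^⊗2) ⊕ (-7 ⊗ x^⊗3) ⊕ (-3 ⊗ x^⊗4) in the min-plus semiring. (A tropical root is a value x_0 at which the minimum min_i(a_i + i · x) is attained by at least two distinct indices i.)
Roots: {-4, -2, 5, 7}

Each tropical root is a break point of the lower envelope of the lines y = a_i + i · x (there are 5 lines, with slopes 0, 1, ..., 4). Only the lines that attain the minimum somewhere contribute to roots; other lines are dominated. Here the surviving (envelope) indices are i = 4, i = 3, i = 2, i = 1, i = 0.
Intersections between consecutive envelope lines give the roots: for adjacent envelope indices i < j the intersection is x = (a_i − a_j) / (j − i). Reading off the sorted break points: {-4, -2, 5, 7}.
Verification: at each break x_0, at least two indices attain the minimum of min_i(a_i + i · x_0).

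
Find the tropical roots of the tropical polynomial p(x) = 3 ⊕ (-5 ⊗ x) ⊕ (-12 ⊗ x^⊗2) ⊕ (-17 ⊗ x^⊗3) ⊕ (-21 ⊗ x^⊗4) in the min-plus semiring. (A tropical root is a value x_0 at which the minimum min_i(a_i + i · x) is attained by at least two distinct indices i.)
Roots: {4, 5, 7, 8}

Each tropical root is a break point of the lower envelope of the lines y = a_i + i · x (there are 5 lines, with slopes 0, 1, ..., 4). Only the lines that attain the minimum somewhere contribute to roots; other lines are dominated. Here the surviving (envelope) indices are i = 4, i = 3, i = 2, i = 1, i = 0.
Intersections between consecutive envelope lines give the roots: for adjacent envelope indices i < j the intersection is x = (a_i − a_j) / (j − i). Reading off the sorted break points: {4, 5, 7, 8}.
Verification: at each break x_0, at least two indices attain the minimum of min_i(a_i + i · x_0).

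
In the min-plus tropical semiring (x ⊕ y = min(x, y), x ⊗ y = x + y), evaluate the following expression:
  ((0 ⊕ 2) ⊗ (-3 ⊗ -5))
((0 ⊕ 2) ⊗ (-3 ⊗ -5)) = -8

Expand innermost to outermost. Recall ⊕ takes the minimum of its arguments and ⊗ takes their sum. Working out the expression ((0 ⊕ 2) ⊗ (-3 ⊗ -5)) gives -8.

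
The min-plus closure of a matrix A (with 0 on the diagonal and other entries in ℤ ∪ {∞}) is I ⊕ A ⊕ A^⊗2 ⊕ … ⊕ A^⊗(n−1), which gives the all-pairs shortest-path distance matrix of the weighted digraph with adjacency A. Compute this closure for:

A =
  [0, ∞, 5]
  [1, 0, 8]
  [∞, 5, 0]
Closure =
  [0, 10, 5]
  [1, 0, 6]
  [6, 5, 0]

This is the Floyd-Warshall all-pairs shortest-path computation. For each intermediate vertex k = 0, 1, …, 2, update dist[i][j] ← min(dist[i][j], dist[i][k] + dist[k][j]). The final matrix gives, for each (i, j), the minimum total weight of any directed path from i to j (possibly empty when i = j).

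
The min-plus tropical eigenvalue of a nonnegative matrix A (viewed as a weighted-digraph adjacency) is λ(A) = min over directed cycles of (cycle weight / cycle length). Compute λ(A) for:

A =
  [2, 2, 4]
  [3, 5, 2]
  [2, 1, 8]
λ(A) = 3/2

Enumerate directed cycles and compute their means (weight / length). Sample:
  cycle 0 → 0: weight = 2, length = 1, mean = 2/1 ≈ 2.000
  cycle 1 → 1: weight = 5, length = 1, mean = 5/1 ≈ 5.000
  cycle 2 → 2: weight = 8, length = 1, mean = 8/1 ≈ 8.000
  cycle 0 → 1 → 0: weight = 5, length = 2, mean = 5/2 ≈ 2.500
  cycle 0 → 2 → 0: weight = 6, length = 2, mean = 6/2 ≈ 3.000
  cycle 1 → 0 → 1: weight = 5, length = 2, mean = 5/2 ≈ 2.500
Minimum mean = 1.500, attained e.g. along the cycle 1 → 2 → 1 with weight 3 and length 2. So λ(A) = 3/2 = 3/2.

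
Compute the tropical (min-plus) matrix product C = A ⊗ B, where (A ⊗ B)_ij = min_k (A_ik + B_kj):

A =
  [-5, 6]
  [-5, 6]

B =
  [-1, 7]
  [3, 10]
A ⊗ B =
  [-6, 2]
  [-6, 2]

Apply the min-plus product entry-by-entry:
  C[0][0] = min over k of (A[0][0] + B[0][0] = -5 + -1 = -6, A[0][1] + B[1][0] = 6 + 3 = 9) = -6 (attained at k = 0)
  C[0][1] = min over k of (A[0][0] + B[0][1] = -5 + 7 = 2, A[0][1] + B[1][1] = 6 + 10 = 16) = 2 (attained at k = 0)
  C[1][0] = min over k of (A[1][0] + B[0][0] = -5 + -1 = -6, A[1][1] + B[1][0] = 6 + 3 = 9) = -6 (attained at k = 0)
  C[1][1] = min over k of (A[1][0] + B[0][1] = -5 + 7 = 2, A[1][1] + B[1][1] = 6 + 10 = 16) = 2 (attained at k = 0)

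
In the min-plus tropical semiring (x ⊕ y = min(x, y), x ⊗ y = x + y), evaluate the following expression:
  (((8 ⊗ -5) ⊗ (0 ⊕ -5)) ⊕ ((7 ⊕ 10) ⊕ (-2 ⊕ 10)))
(((8 ⊗ -5) ⊗ (0 ⊕ -5)) ⊕ ((7 ⊕ 10) ⊕ (-2 ⊕ 10))) = -2

Expand innermost to outermost. Recall ⊕ takes the minimum of its arguments and ⊗ takes their sum. Working out the expression (((8 ⊗ -5) ⊗ (0 ⊕ -5)) ⊕ ((7 ⊕ 10) ⊕ (-2 ⊕ 10))) gives -2.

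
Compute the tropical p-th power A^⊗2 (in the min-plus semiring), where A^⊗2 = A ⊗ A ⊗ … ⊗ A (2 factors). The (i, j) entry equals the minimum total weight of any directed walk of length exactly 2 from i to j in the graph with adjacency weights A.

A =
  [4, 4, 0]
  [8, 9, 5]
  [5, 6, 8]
A^⊗2 =
  [5, 6, 4]
  [10, 11, 8]
  [9, 9, 5]

Each entry (A^⊗2)_ij equals the minimum over all length-2 walks i = v_0 → v_1 → … → v_2 = j of Σ_t A[v_t][v_{t+1}]. For example, for (i, j) = (0, 2) we minimise over 3 possible intermediate vertex sequences; the minimum is 4, attained along the walk 0 → 0 → 2.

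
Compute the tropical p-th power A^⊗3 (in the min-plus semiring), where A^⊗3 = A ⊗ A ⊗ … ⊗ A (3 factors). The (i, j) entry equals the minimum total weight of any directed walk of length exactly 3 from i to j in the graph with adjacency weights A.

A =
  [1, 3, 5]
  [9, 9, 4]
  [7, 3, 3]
A^⊗3 =
  [3, 5, 7]
  [11, 10, 10]
  [9, 9, 9]

Each entry (A^⊗3)_ij equals the minimum over all length-3 walks i = v_0 → v_1 → … → v_3 = j of Σ_t A[v_t][v_{t+1}]. For example, for (i, j) = (0, 2) we minimise over 9 possible intermediate vertex sequences; the minimum is 7, attained along the walk 0 → 0 → 0 → 2.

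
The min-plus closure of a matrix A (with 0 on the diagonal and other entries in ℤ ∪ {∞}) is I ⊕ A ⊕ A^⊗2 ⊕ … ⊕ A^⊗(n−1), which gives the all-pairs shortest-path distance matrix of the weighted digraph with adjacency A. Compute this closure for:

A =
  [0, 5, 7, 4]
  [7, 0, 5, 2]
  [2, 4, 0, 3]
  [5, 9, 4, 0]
Closure =
  [0, 5, 7, 4]
  [7, 0, 5, 2]
  [2, 4, 0, 3]
  [5, 8, 4, 0]

This is the Floyd-Warshall all-pairs shortest-path computation. For each intermediate vertex k = 0, 1, …, 3, update dist[i][j] ← min(dist[i][j], dist[i][k] + dist[k][j]). The final matrix gives, for each (i, j), the minimum total weight of any directed path from i to j (possibly empty when i = j).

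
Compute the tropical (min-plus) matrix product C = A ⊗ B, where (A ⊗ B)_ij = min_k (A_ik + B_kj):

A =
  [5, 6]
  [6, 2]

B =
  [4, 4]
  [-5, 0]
A ⊗ B =
  [1, 6]
  [-3, 2]

Apply the min-plus product entry-by-entry:
  C[0][0] = min over k of (A[0][0] + B[0][0] = 5 + 4 = 9, A[0][1] + B[1][0] = 6 + -5 = 1) = 1 (attained at k = 1)
  C[0][1] = min over k of (A[0][0] + B[0][1] = 5 + 4 = 9, A[0][1] + B[1][1] = 6 + 0 = 6) = 6 (attained at k = 1)
  C[1][0] = min over k of (A[1][0] + B[0][0] = 6 + 4 = 10, A[1][1] + B[1][0] = 2 + -5 = -3) = -3 (attained at k = 1)
  C[1][1] = min over k of (A[1][0] + B[0][1] = 6 + 4 = 10, A[1][1] + B[1][1] = 2 + 0 = 2) = 2 (attained at k = 1)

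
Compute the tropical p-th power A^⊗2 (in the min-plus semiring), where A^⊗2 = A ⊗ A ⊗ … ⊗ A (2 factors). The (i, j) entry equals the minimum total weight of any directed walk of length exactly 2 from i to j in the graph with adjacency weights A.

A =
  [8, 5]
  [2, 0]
A^⊗2 =
  [7, 5]
  [2, 0]

Each entry (A^⊗2)_ij equals the minimum over all length-2 walks i = v_0 → v_1 → … → v_2 = j of Σ_t A[v_t][v_{t+1}]. For example, for (i, j) = (0, 1) we minimise over 2 possible intermediate vertex sequences; the minimum is 5, attained along the walk 0 → 1 → 1.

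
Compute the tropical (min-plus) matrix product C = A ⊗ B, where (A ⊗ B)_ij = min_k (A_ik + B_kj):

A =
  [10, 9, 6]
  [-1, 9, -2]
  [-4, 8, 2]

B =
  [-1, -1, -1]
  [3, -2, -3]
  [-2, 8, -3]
A ⊗ B =
  [4, 7, 3]
  [-4, -2, -5]
  [-5, -5, -5]

Apply the min-plus product entry-by-entry:
  C[0][0] = min over k of (A[0][0] + B[0][0] = 10 + -1 = 9, A[0][1] + B[1][0] = 9 + 3 = 12, A[0][2] + B[2][0] = 6 + -2 = 4) = 4 (attained at k = 2)
  C[0][1] = min over k of (A[0][0] + B[0][1] = 10 + -1 = 9, A[0][1] + B[1][1] = 9 + -2 = 7, A[0][2] + B[2][1] = 6 + 8 = 14) = 7 (attained at k = 1)
  C[0][2] = min over k of (A[0][0] + B[0][2] = 10 + -1 = 9, A[0][1] + B[1][2] = 9 + -3 = 6, A[0][2] + B[2][2] = 6 + -3 = 3) = 3 (attained at k = 2)
  C[1][0] = min over k of (A[1][0] + B[0][0] = -1 + -1 = -2, A[1][1] + B[1][0] = 9 + 3 = 12, A[1][2] + B[2][0] = -2 + -2 = -4) = -4 (attained at k = 2)
  C[1][1] = min over k of (A[1][0] + B[0][1] = -1 + -1 = -2, A[1][1] + B[1][1] = 9 + -2 = 7, A[1][2] + B[2][1] = -2 + 8 = 6) = -2 (attained at k = 0)
  C[1][2] = min over k of (A[1][0] + B[0][2] = -1 + -1 = -2, A[1][1] + B[1][2] = 9 + -3 = 6, A[1][2] + B[2][2] = -2 + -3 = -5) = -5 (attained at k = 2)
  C[2][0] = min over k of (A[2][0] + B[0][0] = -4 + -1 = -5, A[2][1] + B[1][0] = 8 + 3 = 11, A[2][2] + B[2][0] = 2 + -2 = 0) = -5 (attained at k = 0)
  C[2][1] = min over k of (A[2][0] + B[0][1] = -4 + -1 = -5, A[2][1] + B[1][1] = 8 + -2 = 6, A[2][2] + B[2][1] = 2 + 8 = 10) = -5 (attained at k = 0)
  C[2][2] = min over k of (A[2][0] + B[0][2] = -4 + -1 = -5, A[2][1] + B[1][2] = 8 + -3 = 5, A[2][2] + B[2][2] = 2 + -3 = -1) = -5 (attained at k = 0)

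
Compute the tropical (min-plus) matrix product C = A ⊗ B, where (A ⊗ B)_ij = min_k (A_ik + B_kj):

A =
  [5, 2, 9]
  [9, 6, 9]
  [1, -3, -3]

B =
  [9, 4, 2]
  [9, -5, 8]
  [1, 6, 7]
A ⊗ B =
  [10, -3, 7]
  [10, 1, 11]
  [-2, -8, 3]

Apply the min-plus product entry-by-entry:
  C[0][0] = min over k of (A[0][0] + B[0][0] = 5 + 9 = 14, A[0][1] + B[1][0] = 2 + 9 = 11, A[0][2] + B[2][0] = 9 + 1 = 10) = 10 (attained at k = 2)
  C[0][1] = min over k of (A[0][0] + B[0][1] = 5 + 4 = 9, A[0][1] + B[1][1] = 2 + -5 = -3, A[0][2] + B[2][1] = 9 + 6 = 15) = -3 (attained at k = 1)
  C[0][2] = min over k of (A[0][0] + B[0][2] = 5 + 2 = 7, A[0][1] + B[1][2] = 2 + 8 = 10, A[0][2] + B[2][2] = 9 + 7 = 16) = 7 (attained at k = 0)
  C[1][0] = min over k of (A[1][0] + B[0][0] = 9 + 9 = 18, A[1][1] + B[1][0] = 6 + 9 = 15, A[1][2] + B[2][0] = 9 + 1 = 10) = 10 (attained at k = 2)
  C[1][1] = min over k of (A[1][0] + B[0][1] = 9 + 4 = 13, A[1][1] + B[1][1] = 6 + -5 = 1, A[1][2] + B[2][1] = 9 + 6 = 15) = 1 (attained at k = 1)
  C[1][2] = min over k of (A[1][0] + B[0][2] = 9 + 2 = 11, A[1][1] + B[1][2] = 6 + 8 = 14, A[1][2] + B[2][2] = 9 + 7 = 16) = 11 (attained at k = 0)
  C[2][0] = min over k of (A[2][0] + B[0][0] = 1 + 9 = 10, A[2][1] + B[1][0] = -3 + 9 = 6, A[2][2] + B[2][0] = -3 + 1 = -2) = -2 (attained at k = 2)
  C[2][1] = min over k of (A[2][0] + B[0][1] = 1 + 4 = 5, A[2][1] + B[1][1] = -3 + -5 = -8, A[2][2] + B[2][1] = -3 + 6 = 3) = -8 (attained at k = 1)
  C[2][2] = min over k of (A[2][0] + B[0][2] = 1 + 2 = 3, A[2][1] + B[1][2] = -3 + 8 = 5, A[2][2] + B[2][2] = -3 + 7 = 4) = 3 (attained at k = 0)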